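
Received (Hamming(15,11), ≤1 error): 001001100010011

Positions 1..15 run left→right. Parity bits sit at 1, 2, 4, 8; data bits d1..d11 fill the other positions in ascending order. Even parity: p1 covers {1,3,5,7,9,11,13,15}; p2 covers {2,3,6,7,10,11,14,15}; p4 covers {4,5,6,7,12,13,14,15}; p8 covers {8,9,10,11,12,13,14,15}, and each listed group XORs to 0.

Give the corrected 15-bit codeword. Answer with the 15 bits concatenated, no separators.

001001110010011

s1 (pos 1,3,5,7,9,11,13,15): 0⊕1⊕0⊕1⊕0⊕1⊕0⊕1 = 0
s2 (pos 2,3,6,7,10,11,14,15): 0⊕1⊕1⊕1⊕0⊕1⊕1⊕1 = 0
s4 (pos 4,5,6,7,12,13,14,15): 0⊕0⊕1⊕1⊕0⊕0⊕1⊕1 = 0
s8 (pos 8,9,10,11,12,13,14,15): 0⊕0⊕0⊕1⊕0⊕0⊕1⊕1 = 1
Syndrome s8…s1 = 1000 → error at position 8.
Flip position 8: 001001100010011 → 001001110010011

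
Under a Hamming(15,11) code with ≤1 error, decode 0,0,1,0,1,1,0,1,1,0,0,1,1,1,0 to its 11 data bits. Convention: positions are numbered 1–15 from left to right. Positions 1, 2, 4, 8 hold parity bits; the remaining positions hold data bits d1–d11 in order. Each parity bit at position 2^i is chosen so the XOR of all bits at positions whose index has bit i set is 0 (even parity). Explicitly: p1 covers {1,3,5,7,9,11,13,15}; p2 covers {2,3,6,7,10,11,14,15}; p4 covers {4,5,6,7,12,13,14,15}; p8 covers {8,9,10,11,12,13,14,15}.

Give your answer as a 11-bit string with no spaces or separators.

11101001100

s1 (pos 1,3,5,7,9,11,13,15): 0⊕1⊕1⊕0⊕1⊕0⊕1⊕0 = 0
s2 (pos 2,3,6,7,10,11,14,15): 0⊕1⊕1⊕0⊕0⊕0⊕1⊕0 = 1
s4 (pos 4,5,6,7,12,13,14,15): 0⊕1⊕1⊕0⊕1⊕1⊕1⊕0 = 1
s8 (pos 8,9,10,11,12,13,14,15): 1⊕1⊕0⊕0⊕1⊕1⊕1⊕0 = 1
Syndrome s8…s1 = 1110 → error at position 14.
Flip position 14: 001011011001110 → 001011011001100
Read data bits from positions 3,5,6,7,9,10,11,12,13,14,15: 11101001100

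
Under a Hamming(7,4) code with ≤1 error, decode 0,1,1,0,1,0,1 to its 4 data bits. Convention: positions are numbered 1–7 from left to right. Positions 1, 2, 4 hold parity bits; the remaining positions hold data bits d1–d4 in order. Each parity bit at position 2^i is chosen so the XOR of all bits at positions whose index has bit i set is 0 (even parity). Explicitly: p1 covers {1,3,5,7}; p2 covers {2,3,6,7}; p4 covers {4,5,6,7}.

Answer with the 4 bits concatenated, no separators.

0101

s1 (pos 1,3,5,7): 0⊕1⊕1⊕1 = 1
s2 (pos 2,3,6,7): 1⊕1⊕0⊕1 = 1
s4 (pos 4,5,6,7): 0⊕1⊕0⊕1 = 0
Syndrome s4…s1 = 011 → error at position 3.
Flip position 3: 0110101 → 0100101
Read data bits from positions 3,5,6,7: 0101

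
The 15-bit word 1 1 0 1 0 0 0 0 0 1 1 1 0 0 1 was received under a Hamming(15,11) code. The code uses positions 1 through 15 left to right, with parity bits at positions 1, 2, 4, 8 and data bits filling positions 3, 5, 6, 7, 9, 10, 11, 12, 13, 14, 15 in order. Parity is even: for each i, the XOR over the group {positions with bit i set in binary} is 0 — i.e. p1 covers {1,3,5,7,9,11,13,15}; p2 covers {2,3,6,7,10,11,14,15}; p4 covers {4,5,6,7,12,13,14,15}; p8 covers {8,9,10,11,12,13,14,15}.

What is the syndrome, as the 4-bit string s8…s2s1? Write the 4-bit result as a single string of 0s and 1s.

s1 (pos 1,3,5,7,9,11,13,15): 1⊕0⊕0⊕0⊕0⊕1⊕0⊕1 = 1
s2 (pos 2,3,6,7,10,11,14,15): 1⊕0⊕0⊕0⊕1⊕1⊕0⊕1 = 0
s4 (pos 4,5,6,7,12,13,14,15): 1⊕0⊕0⊕0⊕1⊕0⊕0⊕1 = 1
s8 (pos 8,9,10,11,12,13,14,15): 0⊕0⊕1⊕1⊕1⊕0⊕0⊕1 = 0
Syndrome s8…s1 = 0101 → error at position 5.

0101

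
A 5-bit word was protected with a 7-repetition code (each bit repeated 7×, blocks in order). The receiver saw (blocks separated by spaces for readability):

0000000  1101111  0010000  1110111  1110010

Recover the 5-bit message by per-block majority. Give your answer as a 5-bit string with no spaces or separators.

01011

Block 1 (0000000): 0 ones → 0
Block 2 (1101111): 6 ones → 1
Block 3 (0010000): 1 one → 0
Block 4 (1110111): 6 ones → 1
Block 5 (1110010): 4 ones → 1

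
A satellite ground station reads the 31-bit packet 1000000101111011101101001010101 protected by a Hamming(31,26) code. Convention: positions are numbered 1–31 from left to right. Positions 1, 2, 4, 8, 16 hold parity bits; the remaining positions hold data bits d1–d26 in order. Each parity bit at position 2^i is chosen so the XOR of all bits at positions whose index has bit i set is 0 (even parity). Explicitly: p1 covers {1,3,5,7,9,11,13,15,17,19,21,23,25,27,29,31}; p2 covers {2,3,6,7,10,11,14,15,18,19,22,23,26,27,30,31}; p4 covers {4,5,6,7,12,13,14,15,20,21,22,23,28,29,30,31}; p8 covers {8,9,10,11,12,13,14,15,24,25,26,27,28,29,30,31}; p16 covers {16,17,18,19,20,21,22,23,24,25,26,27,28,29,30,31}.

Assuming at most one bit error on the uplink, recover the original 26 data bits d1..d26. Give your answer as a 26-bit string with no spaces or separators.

00000111101101100001010101

s1 (pos 1,3,5,7,9,11,13,15,17,19,21,23,25,27,29,31): 1⊕0⊕0⊕0⊕0⊕1⊕1⊕1⊕1⊕1⊕0⊕0⊕1⊕1⊕1⊕1 = 0
s2 (pos 2,3,6,7,10,11,14,15,18,19,22,23,26,27,30,31): 0⊕0⊕0⊕0⊕1⊕1⊕0⊕1⊕0⊕1⊕1⊕0⊕0⊕1⊕0⊕1 = 1
s4 (pos 4,5,6,7,12,13,14,15,20,21,22,23,28,29,30,31): 0⊕0⊕0⊕0⊕1⊕1⊕0⊕1⊕1⊕0⊕1⊕0⊕0⊕1⊕0⊕1 = 1
s8 (pos 8,9,10,11,12,13,14,15,24,25,26,27,28,29,30,31): 1⊕0⊕1⊕1⊕1⊕1⊕0⊕1⊕0⊕1⊕0⊕1⊕0⊕1⊕0⊕1 = 0
s16 (pos 16,17,18,19,20,21,22,23,24,25,26,27,28,29,30,31): 1⊕1⊕0⊕1⊕1⊕0⊕1⊕0⊕0⊕1⊕0⊕1⊕0⊕1⊕0⊕1 = 1
Syndrome s16…s1 = 10110 → error at position 22.
Flip position 22: 1000000101111011101101001010101 → 1000000101111011101100001010101
Read data bits from positions 3,5,6,7,9,10,11,12,13,14,15,17,18,19,20,21,22,23,24,25,26,27,28,29,30,31: 00000111101101100001010101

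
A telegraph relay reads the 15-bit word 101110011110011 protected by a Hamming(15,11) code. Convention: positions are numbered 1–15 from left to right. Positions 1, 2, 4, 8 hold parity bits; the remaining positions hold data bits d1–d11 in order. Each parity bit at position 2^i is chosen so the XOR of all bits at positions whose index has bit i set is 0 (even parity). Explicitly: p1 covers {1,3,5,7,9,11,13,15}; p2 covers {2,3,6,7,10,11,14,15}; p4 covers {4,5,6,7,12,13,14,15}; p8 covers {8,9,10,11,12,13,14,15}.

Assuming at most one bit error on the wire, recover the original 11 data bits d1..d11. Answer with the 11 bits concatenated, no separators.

s1 (pos 1,3,5,7,9,11,13,15): 1⊕1⊕1⊕0⊕1⊕1⊕0⊕1 = 0
s2 (pos 2,3,6,7,10,11,14,15): 0⊕1⊕0⊕0⊕1⊕1⊕1⊕1 = 1
s4 (pos 4,5,6,7,12,13,14,15): 1⊕1⊕0⊕0⊕0⊕0⊕1⊕1 = 0
s8 (pos 8,9,10,11,12,13,14,15): 1⊕1⊕1⊕1⊕0⊕0⊕1⊕1 = 0
Syndrome s8…s1 = 0010 → error at position 2.
Flip position 2: 101110011110011 → 111110011110011
Read data bits from positions 3,5,6,7,9,10,11,12,13,14,15: 11001110011

11001110011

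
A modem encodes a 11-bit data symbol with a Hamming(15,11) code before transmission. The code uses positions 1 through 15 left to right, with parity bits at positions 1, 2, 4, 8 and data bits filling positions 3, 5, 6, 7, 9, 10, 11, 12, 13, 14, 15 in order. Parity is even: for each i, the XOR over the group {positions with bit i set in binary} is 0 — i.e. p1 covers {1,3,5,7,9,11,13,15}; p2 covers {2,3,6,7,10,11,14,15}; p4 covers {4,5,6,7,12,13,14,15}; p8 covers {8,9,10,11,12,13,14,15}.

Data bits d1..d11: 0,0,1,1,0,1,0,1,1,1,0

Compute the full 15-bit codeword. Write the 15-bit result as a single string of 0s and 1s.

000101100101110

Place data at non-parity positions: p1 p2 0 p4 0 1 1 p8 0 1 0 1 1 1 0
p1 (pos 1,3,5,7,9,11,13,15): XOR of data positions = 0⊕0⊕1⊕0⊕0⊕1⊕0 = 0
p2 (pos 2,3,6,7,10,11,14,15): XOR of data positions = 0⊕1⊕1⊕1⊕0⊕1⊕0 = 0
p4 (pos 4,5,6,7,12,13,14,15): XOR of data positions = 0⊕1⊕1⊕1⊕1⊕1⊕0 = 1
p8 (pos 8,9,10,11,12,13,14,15): XOR of data positions = 0⊕1⊕0⊕1⊕1⊕1⊕0 = 0
Codeword: 000101100101110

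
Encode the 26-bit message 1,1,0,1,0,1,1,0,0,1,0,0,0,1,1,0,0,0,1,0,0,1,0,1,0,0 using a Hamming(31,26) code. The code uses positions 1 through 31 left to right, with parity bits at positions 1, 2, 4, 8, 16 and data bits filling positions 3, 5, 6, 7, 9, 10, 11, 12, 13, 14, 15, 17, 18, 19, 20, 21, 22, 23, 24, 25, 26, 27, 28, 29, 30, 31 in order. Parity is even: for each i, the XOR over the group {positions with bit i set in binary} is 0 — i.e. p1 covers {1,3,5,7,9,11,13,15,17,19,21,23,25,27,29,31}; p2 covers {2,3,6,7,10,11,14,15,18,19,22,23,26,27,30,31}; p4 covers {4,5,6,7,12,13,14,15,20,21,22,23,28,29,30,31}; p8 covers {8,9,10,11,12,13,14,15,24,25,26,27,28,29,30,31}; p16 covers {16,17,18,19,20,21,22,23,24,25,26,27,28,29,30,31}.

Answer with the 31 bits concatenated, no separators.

Place data at non-parity positions: p1 p2 1 p4 1 0 1 p8 0 1 1 0 0 1 0 p16 0 0 1 1 0 0 0 1 0 0 1 0 1 0 0
p1 (pos 1,3,5,7,9,11,13,15,17,19,21,23,25,27,29,31): XOR of data positions = 1⊕1⊕1⊕0⊕1⊕0⊕0⊕0⊕1⊕0⊕0⊕0⊕1⊕1⊕0 = 1
p2 (pos 2,3,6,7,10,11,14,15,18,19,22,23,26,27,30,31): XOR of data positions = 1⊕0⊕1⊕1⊕1⊕1⊕0⊕0⊕1⊕0⊕0⊕0⊕1⊕0⊕0 = 1
p4 (pos 4,5,6,7,12,13,14,15,20,21,22,23,28,29,30,31): XOR of data positions = 1⊕0⊕1⊕0⊕0⊕1⊕0⊕1⊕0⊕0⊕0⊕0⊕1⊕0⊕0 = 1
p8 (pos 8,9,10,11,12,13,14,15,24,25,26,27,28,29,30,31): XOR of data positions = 0⊕1⊕1⊕0⊕0⊕1⊕0⊕1⊕0⊕0⊕1⊕0⊕1⊕0⊕0 = 0
p16 (pos 16,17,18,19,20,21,22,23,24,25,26,27,28,29,30,31): XOR of data positions = 0⊕0⊕1⊕1⊕0⊕0⊕0⊕1⊕0⊕0⊕1⊕0⊕1⊕0⊕0 = 1
Codeword: 1111101001100101001100010010100

1111101001100101001100010010100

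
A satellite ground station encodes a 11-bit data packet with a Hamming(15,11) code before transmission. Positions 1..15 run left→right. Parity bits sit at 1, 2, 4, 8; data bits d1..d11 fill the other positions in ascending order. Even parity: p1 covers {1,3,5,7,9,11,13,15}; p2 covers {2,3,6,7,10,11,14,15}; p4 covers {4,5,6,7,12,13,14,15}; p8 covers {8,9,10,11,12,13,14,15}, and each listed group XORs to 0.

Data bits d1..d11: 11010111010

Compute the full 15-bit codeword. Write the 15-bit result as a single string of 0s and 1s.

011010100111010

Place data at non-parity positions: p1 p2 1 p4 1 0 1 p8 0 1 1 1 0 1 0
p1 (pos 1,3,5,7,9,11,13,15): XOR of data positions = 1⊕1⊕1⊕0⊕1⊕0⊕0 = 0
p2 (pos 2,3,6,7,10,11,14,15): XOR of data positions = 1⊕0⊕1⊕1⊕1⊕1⊕0 = 1
p4 (pos 4,5,6,7,12,13,14,15): XOR of data positions = 1⊕0⊕1⊕1⊕0⊕1⊕0 = 0
p8 (pos 8,9,10,11,12,13,14,15): XOR of data positions = 0⊕1⊕1⊕1⊕0⊕1⊕0 = 0
Codeword: 011010100111010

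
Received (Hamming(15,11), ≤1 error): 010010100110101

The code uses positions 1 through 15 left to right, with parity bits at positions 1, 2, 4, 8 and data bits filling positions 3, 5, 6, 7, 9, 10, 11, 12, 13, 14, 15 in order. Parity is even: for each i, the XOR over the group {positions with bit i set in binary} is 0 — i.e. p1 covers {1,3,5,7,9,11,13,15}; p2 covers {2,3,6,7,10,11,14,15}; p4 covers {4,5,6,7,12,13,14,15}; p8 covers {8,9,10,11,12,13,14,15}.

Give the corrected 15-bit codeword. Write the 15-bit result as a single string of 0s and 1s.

011010100110101

s1 (pos 1,3,5,7,9,11,13,15): 0⊕0⊕1⊕1⊕0⊕1⊕1⊕1 = 1
s2 (pos 2,3,6,7,10,11,14,15): 1⊕0⊕0⊕1⊕1⊕1⊕0⊕1 = 1
s4 (pos 4,5,6,7,12,13,14,15): 0⊕1⊕0⊕1⊕0⊕1⊕0⊕1 = 0
s8 (pos 8,9,10,11,12,13,14,15): 0⊕0⊕1⊕1⊕0⊕1⊕0⊕1 = 0
Syndrome s8…s1 = 0011 → error at position 3.
Flip position 3: 010010100110101 → 011010100110101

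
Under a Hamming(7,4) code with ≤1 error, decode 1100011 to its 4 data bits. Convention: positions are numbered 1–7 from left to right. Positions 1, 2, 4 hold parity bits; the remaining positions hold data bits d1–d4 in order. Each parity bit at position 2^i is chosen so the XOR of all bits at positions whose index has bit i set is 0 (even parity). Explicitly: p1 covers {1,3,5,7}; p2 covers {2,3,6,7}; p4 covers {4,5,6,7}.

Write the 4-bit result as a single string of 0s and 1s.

0011

s1 (pos 1,3,5,7): 1⊕0⊕0⊕1 = 0
s2 (pos 2,3,6,7): 1⊕0⊕1⊕1 = 1
s4 (pos 4,5,6,7): 0⊕0⊕1⊕1 = 0
Syndrome s4…s1 = 010 → error at position 2.
Flip position 2: 1100011 → 1000011
Read data bits from positions 3,5,6,7: 0011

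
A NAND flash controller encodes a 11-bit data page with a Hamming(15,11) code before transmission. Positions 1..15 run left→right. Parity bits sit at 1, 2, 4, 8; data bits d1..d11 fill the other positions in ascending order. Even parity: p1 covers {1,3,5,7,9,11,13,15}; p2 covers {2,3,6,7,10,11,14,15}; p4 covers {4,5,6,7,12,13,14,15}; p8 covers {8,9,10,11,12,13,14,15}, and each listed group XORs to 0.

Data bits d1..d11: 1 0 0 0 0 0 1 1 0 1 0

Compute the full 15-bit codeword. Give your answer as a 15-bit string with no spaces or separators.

011000010011010

Place data at non-parity positions: p1 p2 1 p4 0 0 0 p8 0 0 1 1 0 1 0
p1 (pos 1,3,5,7,9,11,13,15): XOR of data positions = 1⊕0⊕0⊕0⊕1⊕0⊕0 = 0
p2 (pos 2,3,6,7,10,11,14,15): XOR of data positions = 1⊕0⊕0⊕0⊕1⊕1⊕0 = 1
p4 (pos 4,5,6,7,12,13,14,15): XOR of data positions = 0⊕0⊕0⊕1⊕0⊕1⊕0 = 0
p8 (pos 8,9,10,11,12,13,14,15): XOR of data positions = 0⊕0⊕1⊕1⊕0⊕1⊕0 = 1
Codeword: 011000010011010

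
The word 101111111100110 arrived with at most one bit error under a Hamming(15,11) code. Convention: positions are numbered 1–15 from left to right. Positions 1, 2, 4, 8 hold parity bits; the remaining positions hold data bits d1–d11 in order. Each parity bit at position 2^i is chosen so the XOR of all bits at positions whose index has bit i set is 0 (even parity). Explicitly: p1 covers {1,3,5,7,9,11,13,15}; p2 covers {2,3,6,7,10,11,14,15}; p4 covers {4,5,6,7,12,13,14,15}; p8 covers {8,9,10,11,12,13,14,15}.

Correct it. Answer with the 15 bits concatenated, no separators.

101111111000110

s1 (pos 1,3,5,7,9,11,13,15): 1⊕1⊕1⊕1⊕1⊕0⊕1⊕0 = 0
s2 (pos 2,3,6,7,10,11,14,15): 0⊕1⊕1⊕1⊕1⊕0⊕1⊕0 = 1
s4 (pos 4,5,6,7,12,13,14,15): 1⊕1⊕1⊕1⊕0⊕1⊕1⊕0 = 0
s8 (pos 8,9,10,11,12,13,14,15): 1⊕1⊕1⊕0⊕0⊕1⊕1⊕0 = 1
Syndrome s8…s1 = 1010 → error at position 10.
Flip position 10: 101111111100110 → 101111111000110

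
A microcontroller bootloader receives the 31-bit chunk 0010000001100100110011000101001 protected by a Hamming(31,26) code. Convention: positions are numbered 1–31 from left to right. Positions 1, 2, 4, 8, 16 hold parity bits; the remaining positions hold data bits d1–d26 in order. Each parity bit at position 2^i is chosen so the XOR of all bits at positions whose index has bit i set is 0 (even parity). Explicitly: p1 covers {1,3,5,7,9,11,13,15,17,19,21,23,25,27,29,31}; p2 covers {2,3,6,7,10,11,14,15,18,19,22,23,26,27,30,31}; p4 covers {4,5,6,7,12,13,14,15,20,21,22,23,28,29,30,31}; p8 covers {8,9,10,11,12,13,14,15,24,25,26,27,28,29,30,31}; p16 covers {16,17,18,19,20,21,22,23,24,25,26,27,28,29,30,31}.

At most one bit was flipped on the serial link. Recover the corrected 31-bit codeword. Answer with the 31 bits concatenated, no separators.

0010000001100100110001000101001

s1 (pos 1,3,5,7,9,11,13,15,17,19,21,23,25,27,29,31): 0⊕1⊕0⊕0⊕0⊕1⊕0⊕0⊕1⊕0⊕1⊕0⊕0⊕0⊕0⊕1 = 1
s2 (pos 2,3,6,7,10,11,14,15,18,19,22,23,26,27,30,31): 0⊕1⊕0⊕0⊕1⊕1⊕1⊕0⊕1⊕0⊕1⊕0⊕1⊕0⊕0⊕1 = 0
s4 (pos 4,5,6,7,12,13,14,15,20,21,22,23,28,29,30,31): 0⊕0⊕0⊕0⊕0⊕0⊕1⊕0⊕0⊕1⊕1⊕0⊕1⊕0⊕0⊕1 = 1
s8 (pos 8,9,10,11,12,13,14,15,24,25,26,27,28,29,30,31): 0⊕0⊕1⊕1⊕0⊕0⊕1⊕0⊕0⊕0⊕1⊕0⊕1⊕0⊕0⊕1 = 0
s16 (pos 16,17,18,19,20,21,22,23,24,25,26,27,28,29,30,31): 0⊕1⊕1⊕0⊕0⊕1⊕1⊕0⊕0⊕0⊕1⊕0⊕1⊕0⊕0⊕1 = 1
Syndrome s16…s1 = 10101 → error at position 21.
Flip position 21: 0010000001100100110011000101001 → 0010000001100100110001000101001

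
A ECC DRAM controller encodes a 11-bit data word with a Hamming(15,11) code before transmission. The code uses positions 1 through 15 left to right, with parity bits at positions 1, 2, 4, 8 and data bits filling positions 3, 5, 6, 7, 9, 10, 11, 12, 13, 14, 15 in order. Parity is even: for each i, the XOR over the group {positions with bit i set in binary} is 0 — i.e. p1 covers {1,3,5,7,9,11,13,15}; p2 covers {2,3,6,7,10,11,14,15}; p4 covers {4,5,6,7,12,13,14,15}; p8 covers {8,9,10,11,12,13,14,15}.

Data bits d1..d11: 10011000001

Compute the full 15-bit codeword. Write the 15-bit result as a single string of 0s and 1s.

011000101000001

Place data at non-parity positions: p1 p2 1 p4 0 0 1 p8 1 0 0 0 0 0 1
p1 (pos 1,3,5,7,9,11,13,15): XOR of data positions = 1⊕0⊕1⊕1⊕0⊕0⊕1 = 0
p2 (pos 2,3,6,7,10,11,14,15): XOR of data positions = 1⊕0⊕1⊕0⊕0⊕0⊕1 = 1
p4 (pos 4,5,6,7,12,13,14,15): XOR of data positions = 0⊕0⊕1⊕0⊕0⊕0⊕1 = 0
p8 (pos 8,9,10,11,12,13,14,15): XOR of data positions = 1⊕0⊕0⊕0⊕0⊕0⊕1 = 0
Codeword: 011000101000001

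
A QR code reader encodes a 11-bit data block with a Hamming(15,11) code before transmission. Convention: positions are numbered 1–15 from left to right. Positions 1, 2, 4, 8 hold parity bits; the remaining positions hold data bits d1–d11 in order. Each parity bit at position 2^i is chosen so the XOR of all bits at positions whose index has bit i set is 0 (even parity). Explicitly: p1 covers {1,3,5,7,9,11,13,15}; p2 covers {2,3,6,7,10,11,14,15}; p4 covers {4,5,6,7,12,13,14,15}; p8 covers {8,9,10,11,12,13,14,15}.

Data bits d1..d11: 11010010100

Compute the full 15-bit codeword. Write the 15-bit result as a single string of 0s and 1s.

Place data at non-parity positions: p1 p2 1 p4 1 0 1 p8 0 0 1 0 1 0 0
p1 (pos 1,3,5,7,9,11,13,15): XOR of data positions = 1⊕1⊕1⊕0⊕1⊕1⊕0 = 1
p2 (pos 2,3,6,7,10,11,14,15): XOR of data positions = 1⊕0⊕1⊕0⊕1⊕0⊕0 = 1
p4 (pos 4,5,6,7,12,13,14,15): XOR of data positions = 1⊕0⊕1⊕0⊕1⊕0⊕0 = 1
p8 (pos 8,9,10,11,12,13,14,15): XOR of data positions = 0⊕0⊕1⊕0⊕1⊕0⊕0 = 0
Codeword: 111110100010100

111110100010100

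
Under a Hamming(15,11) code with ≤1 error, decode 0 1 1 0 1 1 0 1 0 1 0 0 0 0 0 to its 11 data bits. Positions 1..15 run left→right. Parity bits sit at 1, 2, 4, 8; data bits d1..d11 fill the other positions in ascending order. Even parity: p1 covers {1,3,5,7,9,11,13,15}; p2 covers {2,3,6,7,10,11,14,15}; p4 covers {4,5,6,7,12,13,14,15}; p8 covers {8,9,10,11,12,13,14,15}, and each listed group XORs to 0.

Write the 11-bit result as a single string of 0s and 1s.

s1 (pos 1,3,5,7,9,11,13,15): 0⊕1⊕1⊕0⊕0⊕0⊕0⊕0 = 0
s2 (pos 2,3,6,7,10,11,14,15): 1⊕1⊕1⊕0⊕1⊕0⊕0⊕0 = 0
s4 (pos 4,5,6,7,12,13,14,15): 0⊕1⊕1⊕0⊕0⊕0⊕0⊕0 = 0
s8 (pos 8,9,10,11,12,13,14,15): 1⊕0⊕1⊕0⊕0⊕0⊕0⊕0 = 0
Syndrome s8…s1 = 0000 → no error.
Read data bits from positions 3,5,6,7,9,10,11,12,13,14,15: 11100100000

11100100000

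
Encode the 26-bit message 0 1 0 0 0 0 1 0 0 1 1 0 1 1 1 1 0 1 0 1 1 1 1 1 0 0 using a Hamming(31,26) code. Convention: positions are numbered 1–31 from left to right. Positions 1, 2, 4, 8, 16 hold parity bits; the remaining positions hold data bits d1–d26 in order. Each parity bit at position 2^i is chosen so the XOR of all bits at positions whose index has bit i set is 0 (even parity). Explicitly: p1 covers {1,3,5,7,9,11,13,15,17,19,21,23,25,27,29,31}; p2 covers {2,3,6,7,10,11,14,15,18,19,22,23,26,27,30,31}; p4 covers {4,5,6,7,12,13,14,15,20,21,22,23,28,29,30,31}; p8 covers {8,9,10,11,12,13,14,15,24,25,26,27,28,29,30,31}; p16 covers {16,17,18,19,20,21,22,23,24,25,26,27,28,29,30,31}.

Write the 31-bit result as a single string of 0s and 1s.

1000100000100110011110101111100

Place data at non-parity positions: p1 p2 0 p4 1 0 0 p8 0 0 1 0 0 1 1 p16 0 1 1 1 1 0 1 0 1 1 1 1 1 0 0
p1 (pos 1,3,5,7,9,11,13,15,17,19,21,23,25,27,29,31): XOR of data positions = 0⊕1⊕0⊕0⊕1⊕0⊕1⊕0⊕1⊕1⊕1⊕1⊕1⊕1⊕0 = 1
p2 (pos 2,3,6,7,10,11,14,15,18,19,22,23,26,27,30,31): XOR of data positions = 0⊕0⊕0⊕0⊕1⊕1⊕1⊕1⊕1⊕0⊕1⊕1⊕1⊕0⊕0 = 0
p4 (pos 4,5,6,7,12,13,14,15,20,21,22,23,28,29,30,31): XOR of data positions = 1⊕0⊕0⊕0⊕0⊕1⊕1⊕1⊕1⊕0⊕1⊕1⊕1⊕0⊕0 = 0
p8 (pos 8,9,10,11,12,13,14,15,24,25,26,27,28,29,30,31): XOR of data positions = 0⊕0⊕1⊕0⊕0⊕1⊕1⊕0⊕1⊕1⊕1⊕1⊕1⊕0⊕0 = 0
p16 (pos 16,17,18,19,20,21,22,23,24,25,26,27,28,29,30,31): XOR of data positions = 0⊕1⊕1⊕1⊕1⊕0⊕1⊕0⊕1⊕1⊕1⊕1⊕1⊕0⊕0 = 0
Codeword: 1000100000100110011110101111100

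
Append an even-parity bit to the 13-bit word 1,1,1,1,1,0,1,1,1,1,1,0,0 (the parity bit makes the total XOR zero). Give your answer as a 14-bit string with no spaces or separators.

11111011111000

XOR of the 13 data bits: 1⊕1⊕1⊕1⊕1⊕0⊕1⊕1⊕1⊕1⊕1⊕0⊕0 = 0
Parity bit = 0 (so all 14 bits XOR to 0).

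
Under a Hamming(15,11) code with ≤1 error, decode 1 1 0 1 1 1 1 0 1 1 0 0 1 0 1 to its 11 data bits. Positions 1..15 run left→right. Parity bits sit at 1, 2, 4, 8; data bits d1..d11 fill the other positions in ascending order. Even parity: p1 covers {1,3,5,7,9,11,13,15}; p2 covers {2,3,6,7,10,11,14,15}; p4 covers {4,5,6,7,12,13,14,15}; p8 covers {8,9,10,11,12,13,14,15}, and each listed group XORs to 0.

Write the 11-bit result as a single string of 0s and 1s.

01111100101

s1 (pos 1,3,5,7,9,11,13,15): 1⊕0⊕1⊕1⊕1⊕0⊕1⊕1 = 0
s2 (pos 2,3,6,7,10,11,14,15): 1⊕0⊕1⊕1⊕1⊕0⊕0⊕1 = 1
s4 (pos 4,5,6,7,12,13,14,15): 1⊕1⊕1⊕1⊕0⊕1⊕0⊕1 = 0
s8 (pos 8,9,10,11,12,13,14,15): 0⊕1⊕1⊕0⊕0⊕1⊕0⊕1 = 0
Syndrome s8…s1 = 0010 → error at position 2.
Flip position 2: 110111101100101 → 100111101100101
Read data bits from positions 3,5,6,7,9,10,11,12,13,14,15: 01111100101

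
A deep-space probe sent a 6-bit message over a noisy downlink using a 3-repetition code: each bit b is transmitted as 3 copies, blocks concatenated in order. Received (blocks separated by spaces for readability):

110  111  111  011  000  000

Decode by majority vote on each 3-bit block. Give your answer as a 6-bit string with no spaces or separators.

Block 1 (110): 2 ones → 1
Block 2 (111): 3 ones → 1
Block 3 (111): 3 ones → 1
Block 4 (011): 2 ones → 1
Block 5 (000): 0 ones → 0
Block 6 (000): 0 ones → 0

111100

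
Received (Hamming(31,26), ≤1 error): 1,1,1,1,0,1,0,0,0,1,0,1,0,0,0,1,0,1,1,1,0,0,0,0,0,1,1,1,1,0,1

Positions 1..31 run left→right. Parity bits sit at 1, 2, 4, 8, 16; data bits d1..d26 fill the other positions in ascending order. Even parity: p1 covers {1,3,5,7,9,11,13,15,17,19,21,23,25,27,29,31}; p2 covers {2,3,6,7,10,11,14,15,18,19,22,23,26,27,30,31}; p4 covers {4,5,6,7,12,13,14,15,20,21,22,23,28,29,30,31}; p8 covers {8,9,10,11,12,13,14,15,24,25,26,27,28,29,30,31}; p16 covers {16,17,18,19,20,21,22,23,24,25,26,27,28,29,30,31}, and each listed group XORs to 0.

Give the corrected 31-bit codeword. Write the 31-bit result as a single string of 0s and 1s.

1111010001010001011100000111111

s1 (pos 1,3,5,7,9,11,13,15,17,19,21,23,25,27,29,31): 1⊕1⊕0⊕0⊕0⊕0⊕0⊕0⊕0⊕1⊕0⊕0⊕0⊕1⊕1⊕1 = 0
s2 (pos 2,3,6,7,10,11,14,15,18,19,22,23,26,27,30,31): 1⊕1⊕1⊕0⊕1⊕0⊕0⊕0⊕1⊕1⊕0⊕0⊕1⊕1⊕0⊕1 = 1
s4 (pos 4,5,6,7,12,13,14,15,20,21,22,23,28,29,30,31): 1⊕0⊕1⊕0⊕1⊕0⊕0⊕0⊕1⊕0⊕0⊕0⊕1⊕1⊕0⊕1 = 1
s8 (pos 8,9,10,11,12,13,14,15,24,25,26,27,28,29,30,31): 0⊕0⊕1⊕0⊕1⊕0⊕0⊕0⊕0⊕0⊕1⊕1⊕1⊕1⊕0⊕1 = 1
s16 (pos 16,17,18,19,20,21,22,23,24,25,26,27,28,29,30,31): 1⊕0⊕1⊕1⊕1⊕0⊕0⊕0⊕0⊕0⊕1⊕1⊕1⊕1⊕0⊕1 = 1
Syndrome s16…s1 = 11110 → error at position 30.
Flip position 30: 1111010001010001011100000111101 → 1111010001010001011100000111111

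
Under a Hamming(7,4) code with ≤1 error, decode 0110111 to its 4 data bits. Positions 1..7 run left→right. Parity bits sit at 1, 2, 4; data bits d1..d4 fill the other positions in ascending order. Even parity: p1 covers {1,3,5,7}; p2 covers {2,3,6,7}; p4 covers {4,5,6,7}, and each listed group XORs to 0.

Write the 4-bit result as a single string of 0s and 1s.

1011

s1 (pos 1,3,5,7): 0⊕1⊕1⊕1 = 1
s2 (pos 2,3,6,7): 1⊕1⊕1⊕1 = 0
s4 (pos 4,5,6,7): 0⊕1⊕1⊕1 = 1
Syndrome s4…s1 = 101 → error at position 5.
Flip position 5: 0110111 → 0110011
Read data bits from positions 3,5,6,7: 1011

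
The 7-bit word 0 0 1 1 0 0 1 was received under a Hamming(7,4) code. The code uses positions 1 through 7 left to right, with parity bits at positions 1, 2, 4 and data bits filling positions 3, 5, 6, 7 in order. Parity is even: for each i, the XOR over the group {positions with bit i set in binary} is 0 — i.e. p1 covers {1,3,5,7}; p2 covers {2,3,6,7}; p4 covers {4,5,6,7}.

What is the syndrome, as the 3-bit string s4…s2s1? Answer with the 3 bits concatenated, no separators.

s1 (pos 1,3,5,7): 0⊕1⊕0⊕1 = 0
s2 (pos 2,3,6,7): 0⊕1⊕0⊕1 = 0
s4 (pos 4,5,6,7): 1⊕0⊕0⊕1 = 0
Syndrome s4…s1 = 000 → no error.

000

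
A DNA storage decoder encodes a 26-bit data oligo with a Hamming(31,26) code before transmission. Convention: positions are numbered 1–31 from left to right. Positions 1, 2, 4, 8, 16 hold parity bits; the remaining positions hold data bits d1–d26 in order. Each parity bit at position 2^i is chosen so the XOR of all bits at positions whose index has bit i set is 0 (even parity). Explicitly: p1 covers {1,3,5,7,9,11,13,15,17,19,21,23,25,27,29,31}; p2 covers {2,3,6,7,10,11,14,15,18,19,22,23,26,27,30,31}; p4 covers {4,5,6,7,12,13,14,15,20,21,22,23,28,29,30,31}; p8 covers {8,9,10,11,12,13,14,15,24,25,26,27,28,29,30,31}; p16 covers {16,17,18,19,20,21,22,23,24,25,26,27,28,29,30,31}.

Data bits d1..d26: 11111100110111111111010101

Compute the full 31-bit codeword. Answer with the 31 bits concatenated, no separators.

Place data at non-parity positions: p1 p2 1 p4 1 1 1 p8 1 1 0 0 1 1 0 p16 1 1 1 1 1 1 1 1 1 0 1 0 1 0 1
p1 (pos 1,3,5,7,9,11,13,15,17,19,21,23,25,27,29,31): XOR of data positions = 1⊕1⊕1⊕1⊕0⊕1⊕0⊕1⊕1⊕1⊕1⊕1⊕1⊕1⊕1 = 1
p2 (pos 2,3,6,7,10,11,14,15,18,19,22,23,26,27,30,31): XOR of data positions = 1⊕1⊕1⊕1⊕0⊕1⊕0⊕1⊕1⊕1⊕1⊕0⊕1⊕0⊕1 = 1
p4 (pos 4,5,6,7,12,13,14,15,20,21,22,23,28,29,30,31): XOR of data positions = 1⊕1⊕1⊕0⊕1⊕1⊕0⊕1⊕1⊕1⊕1⊕0⊕1⊕0⊕1 = 1
p8 (pos 8,9,10,11,12,13,14,15,24,25,26,27,28,29,30,31): XOR of data positions = 1⊕1⊕0⊕0⊕1⊕1⊕0⊕1⊕1⊕0⊕1⊕0⊕1⊕0⊕1 = 1
p16 (pos 16,17,18,19,20,21,22,23,24,25,26,27,28,29,30,31): XOR of data positions = 1⊕1⊕1⊕1⊕1⊕1⊕1⊕1⊕1⊕0⊕1⊕0⊕1⊕0⊕1 = 0
Codeword: 1111111111001100111111111010101

1111111111001100111111111010101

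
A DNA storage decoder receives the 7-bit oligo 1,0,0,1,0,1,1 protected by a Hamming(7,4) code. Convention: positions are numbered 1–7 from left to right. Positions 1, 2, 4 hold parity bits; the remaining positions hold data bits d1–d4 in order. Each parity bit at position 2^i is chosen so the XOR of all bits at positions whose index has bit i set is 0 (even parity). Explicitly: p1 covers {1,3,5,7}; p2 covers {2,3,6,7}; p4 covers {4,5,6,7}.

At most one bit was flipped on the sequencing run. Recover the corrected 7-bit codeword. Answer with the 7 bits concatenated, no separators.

1000011

s1 (pos 1,3,5,7): 1⊕0⊕0⊕1 = 0
s2 (pos 2,3,6,7): 0⊕0⊕1⊕1 = 0
s4 (pos 4,5,6,7): 1⊕0⊕1⊕1 = 1
Syndrome s4…s1 = 100 → error at position 4.
Flip position 4: 1001011 → 1000011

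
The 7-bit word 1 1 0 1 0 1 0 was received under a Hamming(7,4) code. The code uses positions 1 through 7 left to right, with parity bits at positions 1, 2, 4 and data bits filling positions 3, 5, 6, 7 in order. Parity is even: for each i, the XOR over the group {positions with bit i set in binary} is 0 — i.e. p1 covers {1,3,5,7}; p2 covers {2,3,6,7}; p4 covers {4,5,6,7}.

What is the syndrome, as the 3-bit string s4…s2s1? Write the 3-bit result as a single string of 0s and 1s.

s1 (pos 1,3,5,7): 1⊕0⊕0⊕0 = 1
s2 (pos 2,3,6,7): 1⊕0⊕1⊕0 = 0
s4 (pos 4,5,6,7): 1⊕0⊕1⊕0 = 0
Syndrome s4…s1 = 001 → error at position 1.

001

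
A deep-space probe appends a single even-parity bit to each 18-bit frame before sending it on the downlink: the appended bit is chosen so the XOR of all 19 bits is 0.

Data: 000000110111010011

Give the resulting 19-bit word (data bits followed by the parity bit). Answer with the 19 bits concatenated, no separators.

0000001101110100110

XOR of the 18 data bits: 0⊕0⊕0⊕0⊕0⊕0⊕1⊕1⊕0⊕1⊕1⊕1⊕0⊕1⊕0⊕0⊕1⊕1 = 0
Parity bit = 0 (so all 19 bits XOR to 0).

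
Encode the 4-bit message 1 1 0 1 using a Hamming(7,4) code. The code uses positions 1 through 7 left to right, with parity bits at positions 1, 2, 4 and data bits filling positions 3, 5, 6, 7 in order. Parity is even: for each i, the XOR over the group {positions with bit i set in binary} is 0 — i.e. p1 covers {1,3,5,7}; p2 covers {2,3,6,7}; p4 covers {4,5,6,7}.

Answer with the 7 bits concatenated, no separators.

Place data at non-parity positions: p1 p2 1 p4 1 0 1
p1 (pos 1,3,5,7): XOR of data positions = 1⊕1⊕1 = 1
p2 (pos 2,3,6,7): XOR of data positions = 1⊕0⊕1 = 0
p4 (pos 4,5,6,7): XOR of data positions = 1⊕0⊕1 = 0
Codeword: 1010101

1010101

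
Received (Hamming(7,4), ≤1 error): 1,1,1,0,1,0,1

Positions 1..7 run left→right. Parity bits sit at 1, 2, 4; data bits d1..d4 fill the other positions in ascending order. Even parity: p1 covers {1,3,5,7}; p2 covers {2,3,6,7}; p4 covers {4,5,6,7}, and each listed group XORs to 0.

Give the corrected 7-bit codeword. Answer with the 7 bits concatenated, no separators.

s1 (pos 1,3,5,7): 1⊕1⊕1⊕1 = 0
s2 (pos 2,3,6,7): 1⊕1⊕0⊕1 = 1
s4 (pos 4,5,6,7): 0⊕1⊕0⊕1 = 0
Syndrome s4…s1 = 010 → error at position 2.
Flip position 2: 1110101 → 1010101

1010101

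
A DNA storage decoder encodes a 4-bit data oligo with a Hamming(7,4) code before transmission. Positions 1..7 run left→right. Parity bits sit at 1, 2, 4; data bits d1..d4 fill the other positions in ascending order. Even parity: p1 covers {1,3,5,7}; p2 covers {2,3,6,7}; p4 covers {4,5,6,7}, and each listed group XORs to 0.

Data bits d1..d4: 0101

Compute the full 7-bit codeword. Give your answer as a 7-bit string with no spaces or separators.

0100101

Place data at non-parity positions: p1 p2 0 p4 1 0 1
p1 (pos 1,3,5,7): XOR of data positions = 0⊕1⊕1 = 0
p2 (pos 2,3,6,7): XOR of data positions = 0⊕0⊕1 = 1
p4 (pos 4,5,6,7): XOR of data positions = 1⊕0⊕1 = 0
Codeword: 0100101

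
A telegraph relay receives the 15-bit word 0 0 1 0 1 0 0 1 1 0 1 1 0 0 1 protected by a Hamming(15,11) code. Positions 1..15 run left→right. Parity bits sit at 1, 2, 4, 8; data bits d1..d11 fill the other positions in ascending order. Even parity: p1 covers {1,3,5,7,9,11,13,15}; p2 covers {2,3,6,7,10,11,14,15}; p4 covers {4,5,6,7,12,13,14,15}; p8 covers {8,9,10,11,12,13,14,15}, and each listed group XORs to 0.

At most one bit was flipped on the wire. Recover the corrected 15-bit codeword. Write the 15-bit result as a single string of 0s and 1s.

s1 (pos 1,3,5,7,9,11,13,15): 0⊕1⊕1⊕0⊕1⊕1⊕0⊕1 = 1
s2 (pos 2,3,6,7,10,11,14,15): 0⊕1⊕0⊕0⊕0⊕1⊕0⊕1 = 1
s4 (pos 4,5,6,7,12,13,14,15): 0⊕1⊕0⊕0⊕1⊕0⊕0⊕1 = 1
s8 (pos 8,9,10,11,12,13,14,15): 1⊕1⊕0⊕1⊕1⊕0⊕0⊕1 = 1
Syndrome s8…s1 = 1111 → error at position 15.
Flip position 15: 001010011011001 → 001010011011000

001010011011000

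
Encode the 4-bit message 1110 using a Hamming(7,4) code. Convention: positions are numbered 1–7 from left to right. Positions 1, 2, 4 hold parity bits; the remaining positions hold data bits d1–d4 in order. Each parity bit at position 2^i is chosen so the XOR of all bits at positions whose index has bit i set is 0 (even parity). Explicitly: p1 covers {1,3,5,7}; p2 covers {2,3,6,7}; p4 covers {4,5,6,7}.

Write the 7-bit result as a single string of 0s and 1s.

Place data at non-parity positions: p1 p2 1 p4 1 1 0
p1 (pos 1,3,5,7): XOR of data positions = 1⊕1⊕0 = 0
p2 (pos 2,3,6,7): XOR of data positions = 1⊕1⊕0 = 0
p4 (pos 4,5,6,7): XOR of data positions = 1⊕1⊕0 = 0
Codeword: 0010110

0010110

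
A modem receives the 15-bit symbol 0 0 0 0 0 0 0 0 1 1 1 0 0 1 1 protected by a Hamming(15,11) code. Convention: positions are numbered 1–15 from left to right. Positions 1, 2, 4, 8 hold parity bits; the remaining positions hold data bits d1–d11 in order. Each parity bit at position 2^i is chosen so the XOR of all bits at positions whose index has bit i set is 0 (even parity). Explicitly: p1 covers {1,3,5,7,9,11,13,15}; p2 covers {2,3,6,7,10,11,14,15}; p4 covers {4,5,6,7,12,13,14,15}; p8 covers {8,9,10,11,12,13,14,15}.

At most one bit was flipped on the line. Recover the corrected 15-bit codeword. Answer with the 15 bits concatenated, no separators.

000000000110011

s1 (pos 1,3,5,7,9,11,13,15): 0⊕0⊕0⊕0⊕1⊕1⊕0⊕1 = 1
s2 (pos 2,3,6,7,10,11,14,15): 0⊕0⊕0⊕0⊕1⊕1⊕1⊕1 = 0
s4 (pos 4,5,6,7,12,13,14,15): 0⊕0⊕0⊕0⊕0⊕0⊕1⊕1 = 0
s8 (pos 8,9,10,11,12,13,14,15): 0⊕1⊕1⊕1⊕0⊕0⊕1⊕1 = 1
Syndrome s8…s1 = 1001 → error at position 9.
Flip position 9: 000000001110011 → 000000000110011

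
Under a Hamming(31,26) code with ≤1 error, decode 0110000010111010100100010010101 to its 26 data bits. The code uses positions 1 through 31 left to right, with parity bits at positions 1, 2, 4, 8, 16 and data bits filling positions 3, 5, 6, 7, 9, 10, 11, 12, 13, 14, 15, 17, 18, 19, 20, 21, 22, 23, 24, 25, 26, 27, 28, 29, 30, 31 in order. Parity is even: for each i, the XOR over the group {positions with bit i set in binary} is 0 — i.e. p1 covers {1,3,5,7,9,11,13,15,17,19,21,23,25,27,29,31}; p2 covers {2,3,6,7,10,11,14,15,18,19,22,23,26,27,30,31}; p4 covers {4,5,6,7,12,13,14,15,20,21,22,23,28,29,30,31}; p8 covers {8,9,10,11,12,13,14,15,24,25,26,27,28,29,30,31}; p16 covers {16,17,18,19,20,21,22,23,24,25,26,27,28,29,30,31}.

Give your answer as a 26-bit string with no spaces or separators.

10000011101100100010010101

s1 (pos 1,3,5,7,9,11,13,15,17,19,21,23,25,27,29,31): 0⊕1⊕0⊕0⊕1⊕1⊕1⊕1⊕1⊕0⊕0⊕0⊕0⊕1⊕1⊕1 = 1
s2 (pos 2,3,6,7,10,11,14,15,18,19,22,23,26,27,30,31): 1⊕1⊕0⊕0⊕0⊕1⊕0⊕1⊕0⊕0⊕0⊕0⊕0⊕1⊕0⊕1 = 0
s4 (pos 4,5,6,7,12,13,14,15,20,21,22,23,28,29,30,31): 0⊕0⊕0⊕0⊕1⊕1⊕0⊕1⊕1⊕0⊕0⊕0⊕0⊕1⊕0⊕1 = 0
s8 (pos 8,9,10,11,12,13,14,15,24,25,26,27,28,29,30,31): 0⊕1⊕0⊕1⊕1⊕1⊕0⊕1⊕1⊕0⊕0⊕1⊕0⊕1⊕0⊕1 = 1
s16 (pos 16,17,18,19,20,21,22,23,24,25,26,27,28,29,30,31): 0⊕1⊕0⊕0⊕1⊕0⊕0⊕0⊕1⊕0⊕0⊕1⊕0⊕1⊕0⊕1 = 0
Syndrome s16…s1 = 01001 → error at position 9.
Flip position 9: 0110000010111010100100010010101 → 0110000000111010100100010010101
Read data bits from positions 3,5,6,7,9,10,11,12,13,14,15,17,18,19,20,21,22,23,24,25,26,27,28,29,30,31: 10000011101100100010010101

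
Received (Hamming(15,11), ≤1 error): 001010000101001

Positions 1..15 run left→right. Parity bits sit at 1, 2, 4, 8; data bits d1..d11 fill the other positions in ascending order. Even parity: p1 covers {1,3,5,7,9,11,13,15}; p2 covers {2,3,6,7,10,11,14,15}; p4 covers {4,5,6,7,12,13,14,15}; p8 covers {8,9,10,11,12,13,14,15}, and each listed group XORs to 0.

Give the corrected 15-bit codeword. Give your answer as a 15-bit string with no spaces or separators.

001010000101000

s1 (pos 1,3,5,7,9,11,13,15): 0⊕1⊕1⊕0⊕0⊕0⊕0⊕1 = 1
s2 (pos 2,3,6,7,10,11,14,15): 0⊕1⊕0⊕0⊕1⊕0⊕0⊕1 = 1
s4 (pos 4,5,6,7,12,13,14,15): 0⊕1⊕0⊕0⊕1⊕0⊕0⊕1 = 1
s8 (pos 8,9,10,11,12,13,14,15): 0⊕0⊕1⊕0⊕1⊕0⊕0⊕1 = 1
Syndrome s8…s1 = 1111 → error at position 15.
Flip position 15: 001010000101001 → 001010000101000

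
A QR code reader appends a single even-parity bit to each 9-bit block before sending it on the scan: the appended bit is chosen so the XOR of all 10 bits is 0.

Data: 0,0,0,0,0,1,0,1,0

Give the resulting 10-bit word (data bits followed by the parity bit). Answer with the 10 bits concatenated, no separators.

XOR of the 9 data bits: 0⊕0⊕0⊕0⊕0⊕1⊕0⊕1⊕0 = 0
Parity bit = 0 (so all 10 bits XOR to 0).

0000010100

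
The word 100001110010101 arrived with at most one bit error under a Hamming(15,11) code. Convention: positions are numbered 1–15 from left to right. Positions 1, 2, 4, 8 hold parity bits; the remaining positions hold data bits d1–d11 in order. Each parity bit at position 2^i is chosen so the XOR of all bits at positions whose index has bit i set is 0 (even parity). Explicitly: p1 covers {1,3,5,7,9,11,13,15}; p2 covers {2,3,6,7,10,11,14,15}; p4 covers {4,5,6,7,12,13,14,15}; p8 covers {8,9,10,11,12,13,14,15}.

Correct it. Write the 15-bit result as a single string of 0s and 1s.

s1 (pos 1,3,5,7,9,11,13,15): 1⊕0⊕0⊕1⊕0⊕1⊕1⊕1 = 1
s2 (pos 2,3,6,7,10,11,14,15): 0⊕0⊕1⊕1⊕0⊕1⊕0⊕1 = 0
s4 (pos 4,5,6,7,12,13,14,15): 0⊕0⊕1⊕1⊕0⊕1⊕0⊕1 = 0
s8 (pos 8,9,10,11,12,13,14,15): 1⊕0⊕0⊕1⊕0⊕1⊕0⊕1 = 0
Syndrome s8…s1 = 0001 → error at position 1.
Flip position 1: 100001110010101 → 000001110010101

000001110010101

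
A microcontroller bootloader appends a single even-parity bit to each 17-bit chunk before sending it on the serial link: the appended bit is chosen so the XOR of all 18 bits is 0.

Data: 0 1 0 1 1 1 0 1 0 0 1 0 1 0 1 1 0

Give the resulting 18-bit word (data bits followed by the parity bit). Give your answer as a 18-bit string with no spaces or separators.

010111010010101101

XOR of the 17 data bits: 0⊕1⊕0⊕1⊕1⊕1⊕0⊕1⊕0⊕0⊕1⊕0⊕1⊕0⊕1⊕1⊕0 = 1
Parity bit = 1 (so all 18 bits XOR to 0).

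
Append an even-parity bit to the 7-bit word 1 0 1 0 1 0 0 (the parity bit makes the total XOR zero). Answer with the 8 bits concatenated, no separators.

10101001

XOR of the 7 data bits: 1⊕0⊕1⊕0⊕1⊕0⊕0 = 1
Parity bit = 1 (so all 8 bits XOR to 0).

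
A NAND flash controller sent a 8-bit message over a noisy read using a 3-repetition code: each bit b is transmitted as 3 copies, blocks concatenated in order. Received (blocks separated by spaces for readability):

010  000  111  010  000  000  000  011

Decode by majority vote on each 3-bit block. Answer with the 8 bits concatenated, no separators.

Block 1 (010): 1 one → 0
Block 2 (000): 0 ones → 0
Block 3 (111): 3 ones → 1
Block 4 (010): 1 one → 0
Block 5 (000): 0 ones → 0
Block 6 (000): 0 ones → 0
Block 7 (000): 0 ones → 0
Block 8 (011): 2 ones → 1

00100001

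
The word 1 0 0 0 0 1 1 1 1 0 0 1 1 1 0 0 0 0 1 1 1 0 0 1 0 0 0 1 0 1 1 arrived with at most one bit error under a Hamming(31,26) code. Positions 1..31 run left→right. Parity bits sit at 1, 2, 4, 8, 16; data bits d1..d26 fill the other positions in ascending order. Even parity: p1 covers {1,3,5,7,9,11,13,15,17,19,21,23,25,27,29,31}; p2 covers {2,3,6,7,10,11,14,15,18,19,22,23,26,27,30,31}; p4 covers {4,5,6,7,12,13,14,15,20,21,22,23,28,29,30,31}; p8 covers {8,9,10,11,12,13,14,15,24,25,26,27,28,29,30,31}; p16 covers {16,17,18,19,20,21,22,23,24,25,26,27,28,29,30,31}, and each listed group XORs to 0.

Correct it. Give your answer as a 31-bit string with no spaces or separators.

s1 (pos 1,3,5,7,9,11,13,15,17,19,21,23,25,27,29,31): 1⊕0⊕0⊕1⊕1⊕0⊕1⊕0⊕0⊕1⊕1⊕0⊕0⊕0⊕0⊕1 = 1
s2 (pos 2,3,6,7,10,11,14,15,18,19,22,23,26,27,30,31): 0⊕0⊕1⊕1⊕0⊕0⊕1⊕0⊕0⊕1⊕0⊕0⊕0⊕0⊕1⊕1 = 0
s4 (pos 4,5,6,7,12,13,14,15,20,21,22,23,28,29,30,31): 0⊕0⊕1⊕1⊕1⊕1⊕1⊕0⊕1⊕1⊕0⊕0⊕1⊕0⊕1⊕1 = 0
s8 (pos 8,9,10,11,12,13,14,15,24,25,26,27,28,29,30,31): 1⊕1⊕0⊕0⊕1⊕1⊕1⊕0⊕1⊕0⊕0⊕0⊕1⊕0⊕1⊕1 = 1
s16 (pos 16,17,18,19,20,21,22,23,24,25,26,27,28,29,30,31): 0⊕0⊕0⊕1⊕1⊕1⊕0⊕0⊕1⊕0⊕0⊕0⊕1⊕0⊕1⊕1 = 1
Syndrome s16…s1 = 11001 → error at position 25.
Flip position 25: 1000011110011100001110010001011 → 1000011110011100001110011001011

1000011110011100001110011001011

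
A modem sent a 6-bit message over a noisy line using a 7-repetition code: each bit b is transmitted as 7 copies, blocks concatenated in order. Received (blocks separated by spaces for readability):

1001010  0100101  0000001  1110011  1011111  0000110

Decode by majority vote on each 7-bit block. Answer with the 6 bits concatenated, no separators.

Block 1 (1001010): 3 ones → 0
Block 2 (0100101): 3 ones → 0
Block 3 (0000001): 1 one → 0
Block 4 (1110011): 5 ones → 1
Block 5 (1011111): 6 ones → 1
Block 6 (0000110): 2 ones → 0

000110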